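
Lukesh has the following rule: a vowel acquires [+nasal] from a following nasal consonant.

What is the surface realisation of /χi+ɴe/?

/i/ sits next to the nasal /ɴ/ and is therefore nasalised to [ĩ].

[χĩɴe]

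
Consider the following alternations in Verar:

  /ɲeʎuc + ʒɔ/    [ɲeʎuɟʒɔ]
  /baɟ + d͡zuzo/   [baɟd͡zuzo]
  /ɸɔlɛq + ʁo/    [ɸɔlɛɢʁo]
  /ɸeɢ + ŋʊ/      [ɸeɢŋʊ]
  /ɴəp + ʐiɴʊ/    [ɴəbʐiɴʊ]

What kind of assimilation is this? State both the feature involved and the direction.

regressive voicing assimilation

Comparing underlying and surface forms, /c/ → [ɟ] is the alternation; the neighbouring /ʒ/ is constant.
/c/ is voiceless while /ʒ/ is voiced; the output [ɟ] is voiced, matching the trigger — so the feature that spreads is voicing.
Place and manner are unchanged, so the assimilation is partial, not total.
The other alternating forms pattern the same way: /q/ → [ɢ] before /ʁ/ (voiceless → voiced, matching voiced); /p/ → [b] before /ʐ/ (voiceless → voiced, matching voiced) — only voicing changes, and always toward the following segment.
No alternation appears in [baɟd͡zuzo], [ɸeɢŋʊ]: there the adjacent consonants already agree in voicing (/ɟ/ and /d͡z/ are both voiced; /ɢ/ and /ŋ/ are both voiced), so these forms are consistent with the same rule.
Since the segment that changes precedes the conditioning segment, the assimilation is regressive.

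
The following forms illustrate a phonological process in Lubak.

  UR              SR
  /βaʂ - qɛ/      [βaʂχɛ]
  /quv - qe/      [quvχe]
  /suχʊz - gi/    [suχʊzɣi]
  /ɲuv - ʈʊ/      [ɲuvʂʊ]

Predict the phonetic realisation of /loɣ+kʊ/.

[loɣxʊ]

The data show progressive manner assimilation: /q/ → [χ] after /ʂ/; /q/ → [χ] after /v/; /g/ → [ɣ] after /z/; /ʈ/ → [ʂ] after /v/. In each pair only manner changes, matching the preceding consonant, while place and voice stay constant.
/k/ is a voiceless velar stop. The preceding trigger /ɣ/ is a fricative, so /k/ must become a fricative as well.
Changing only its manner to fricative gives [x] — the voiceless velar fricative.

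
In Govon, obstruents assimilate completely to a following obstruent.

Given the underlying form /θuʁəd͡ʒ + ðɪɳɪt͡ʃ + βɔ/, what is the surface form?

[θuʁəððɪɳɪββɔ]

/d͡ʒ/ is the segment targeted by the rule; it sits immediately before /ð/, so it assimilates completely and surfaces as [ð].
At the second juncture, /t͡ʃ/ likewise becomes [β] adjacent to /β/.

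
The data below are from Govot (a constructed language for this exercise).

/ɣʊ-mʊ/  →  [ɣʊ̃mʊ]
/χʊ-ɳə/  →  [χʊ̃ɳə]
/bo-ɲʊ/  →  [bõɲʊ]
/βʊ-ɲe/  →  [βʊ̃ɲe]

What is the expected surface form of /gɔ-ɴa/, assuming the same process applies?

[gɔ̃ɴa]

The data show regressive nasality assimilation (vowel nasalisation): /ʊ/ → [ʊ̃] before /m/; /ʊ/ → [ʊ̃] before /ɳ/; /o/ → [õ] before /ɲ/; /ʊ/ → [ʊ̃] before /ɲ/ — a vowel is nasalised by an immediately following nasal consonant.
/ɔ/ sits next to the nasal /ɴ/ and is therefore nasalised to [ɔ̃].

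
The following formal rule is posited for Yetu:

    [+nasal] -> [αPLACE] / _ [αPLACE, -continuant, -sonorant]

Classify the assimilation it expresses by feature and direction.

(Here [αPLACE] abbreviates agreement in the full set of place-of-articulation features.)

regressive place assimilation

The shared variable α links the value of the place features (abbreviated [PLACE]) on the target to the same value on the neighbouring segment, so place is the feature that assimilates.
The conditioning segment sits to the right of the focus bar, meaning the trigger follows the segment that changes — regressive assimilation.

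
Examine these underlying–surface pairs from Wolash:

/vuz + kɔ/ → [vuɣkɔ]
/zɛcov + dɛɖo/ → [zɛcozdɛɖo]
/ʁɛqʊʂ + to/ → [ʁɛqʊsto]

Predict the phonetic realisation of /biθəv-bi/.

The data show regressive place assimilation: /z/ → [ɣ] before /k/; /v/ → [z] before /d/; /ʂ/ → [s] before /t/. In each pair only place changes, matching the following consonant, while manner and voice stay constant.
/v/ is a voiced labiodental fricative. The following trigger /b/ is bilabial, so /v/ must become bilabial as well.
The voiced bilabial fricative is [β], so /v/ → [β].

[biθəβbi]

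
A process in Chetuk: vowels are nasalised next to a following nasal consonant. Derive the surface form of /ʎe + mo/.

The vowel /e/ is adjacent to the following nasal /m/, so it acquires [+nasal] and surfaces as [ẽ].

[ʎẽmo]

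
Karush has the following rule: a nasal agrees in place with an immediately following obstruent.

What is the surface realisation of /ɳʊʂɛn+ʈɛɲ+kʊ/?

[ɳʊʂɛɳʈɛŋkʊ]

/n/ is a voiced alveolar nasal. The following trigger /ʈ/ is retroflex, so /n/ must become retroflex as well.
Changing only its place to retroflex gives [ɳ] — the voiced retroflex nasal.
The same rule applies at the second boundary: /ɲ/ → [ŋ] next to /k/.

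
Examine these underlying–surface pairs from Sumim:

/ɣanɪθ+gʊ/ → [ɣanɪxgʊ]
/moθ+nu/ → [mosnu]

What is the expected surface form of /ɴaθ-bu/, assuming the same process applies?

The data show regressive place assimilation: /θ/ → [x] before /g/; /θ/ → [s] before /n/. In each pair only place changes, matching the following consonant, while manner and voice stay constant.
The rule targets /θ/ (voiceless dental fricative), which sits before the trigger /b/ (bilabial).
The voiceless bilabial fricative is [ɸ], so /θ/ → [ɸ].

[ɴaɸbu]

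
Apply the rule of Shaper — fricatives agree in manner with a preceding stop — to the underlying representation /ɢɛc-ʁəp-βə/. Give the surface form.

The rule targets /ʁ/ (voiced uvular fricative), which sits after the trigger /c/ (stop).
Changing only its manner to stop gives [ɢ] — the voiced uvular stop.
At the second juncture, /β/ likewise becomes [b] adjacent to /p/.

[ɢɛcɢəpbə]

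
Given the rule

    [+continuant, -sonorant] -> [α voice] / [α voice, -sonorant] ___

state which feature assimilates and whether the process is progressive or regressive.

The rule copies [voice] from the environment onto the target, so the assimilating feature is voicing.
The conditioning segment sits to the left of the focus bar, meaning the trigger precedes the segment that changes — progressive assimilation.

progressive voicing assimilation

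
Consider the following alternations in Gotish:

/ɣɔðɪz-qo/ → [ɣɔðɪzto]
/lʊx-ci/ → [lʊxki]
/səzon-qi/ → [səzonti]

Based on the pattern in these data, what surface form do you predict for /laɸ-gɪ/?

The data show progressive place assimilation: /q/ → [t] after /z/; /c/ → [k] after /x/; /q/ → [t] after /n/. In each pair only place changes, matching the preceding consonant, while manner and voice stay constant.
The rule targets /g/ (voiced velar stop), which sits after the trigger /ɸ/ (bilabial).
A voiced bilabial stop is [b], so the surface segment is [b].

[laɸbɪ]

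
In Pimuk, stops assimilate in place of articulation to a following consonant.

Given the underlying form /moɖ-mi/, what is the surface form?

/ɖ/ is a voiced retroflex stop. The following trigger /m/ is bilabial, so /ɖ/ must become bilabial as well.
Changing only its place to bilabial gives [b] — the voiced bilabial stop.

[mobmi]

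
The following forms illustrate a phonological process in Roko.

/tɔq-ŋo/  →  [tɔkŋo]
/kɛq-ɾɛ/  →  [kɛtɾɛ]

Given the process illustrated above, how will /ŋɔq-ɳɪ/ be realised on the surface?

[ŋɔʈɳɪ]

The data show regressive place assimilation: /q/ → [k] before /ŋ/; /q/ → [t] before /ɾ/. In each pair only place changes, matching the following consonant, while manner and voice stay constant.
The rule targets /q/ (voiceless uvular stop), which sits before the trigger /ɳ/ (retroflex).
Changing only its place to retroflex gives [ʈ] — the voiceless retroflex stop.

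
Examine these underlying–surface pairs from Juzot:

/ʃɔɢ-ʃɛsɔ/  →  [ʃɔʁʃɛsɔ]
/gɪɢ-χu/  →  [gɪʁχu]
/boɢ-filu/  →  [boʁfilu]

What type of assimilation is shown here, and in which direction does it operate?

regressive manner assimilation

Comparing underlying and surface forms, /ɢ/ → [ʁ] is the alternation; the neighbouring /ʃ/ is constant.
/ɢ/ is a stop while /ʃ/ is a fricative; the output [ʁ] is a fricative, matching the trigger — so the feature that spreads is manner.
Place and voice are unchanged, so the assimilation is partial, not total.
The other alternating forms pattern the same way: /ɢ/ → [ʁ] before /χ/ (stop → fricative, matching a fricative); /ɢ/ → [ʁ] before /f/ (stop → fricative, matching a fricative) — only manner changes, and always toward the following segment.
Since the segment that changes precedes the conditioning segment, the assimilation is regressive.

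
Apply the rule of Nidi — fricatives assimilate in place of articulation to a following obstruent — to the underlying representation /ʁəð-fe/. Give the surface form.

The rule targets /ð/ (voiced dental fricative), which sits before the trigger /f/ (labiodental).
A voiced labiodental fricative is [v], so the surface segment is [v].

[ʁəvfe]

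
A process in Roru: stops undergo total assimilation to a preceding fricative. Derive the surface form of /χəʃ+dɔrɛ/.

/d/ is the segment targeted by the rule; it sits immediately after /ʃ/, so it assimilates completely and surfaces as [ʃ].

[χəʃʃɔrɛ]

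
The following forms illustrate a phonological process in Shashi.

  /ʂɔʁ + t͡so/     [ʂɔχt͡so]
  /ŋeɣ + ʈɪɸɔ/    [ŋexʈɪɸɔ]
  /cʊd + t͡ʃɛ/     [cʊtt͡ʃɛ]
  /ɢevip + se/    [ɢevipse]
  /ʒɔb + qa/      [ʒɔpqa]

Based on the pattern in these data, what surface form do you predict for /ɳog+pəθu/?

[ɳokpəθu]

The data show regressive voicing assimilation: /ʁ/ → [χ] before /t͡s/; /ɣ/ → [x] before /ʈ/; /d/ → [t] before /t͡ʃ/; /b/ → [p] before /q/. In each pair only voicing changes, matching the following consonant, while place and manner stay constant.
Nothing changes in [ɢevipse]: there the adjacent consonants already agree in voicing (/p/ and /s/ are both voiceless), so this form is consistent with the same rule.
/g/ is a voiced velar stop. The following trigger /p/ is voiceless, so /g/ must become voiceless as well.
Changing only its voicing to voiceless gives [k] — the voiceless velar stop.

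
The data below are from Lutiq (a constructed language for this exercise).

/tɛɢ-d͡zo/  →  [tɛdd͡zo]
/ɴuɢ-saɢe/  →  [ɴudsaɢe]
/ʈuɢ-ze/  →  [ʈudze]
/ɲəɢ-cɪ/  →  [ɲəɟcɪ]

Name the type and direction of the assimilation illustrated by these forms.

Underlying /ɢ/ is realised as [d] next to /d͡z/; /d͡z/ itself does not change.
/ɢ/ is uvular while /d͡z/ is alveolar; the output [d] is alveolar, matching the trigger — so the feature that spreads is place.
Manner and voice are unchanged, so the assimilation is partial, not total.
Checking the remaining alternations: /ɢ/ → [d] before /s/ (uvular → alveolar, matching alveolar); /ɢ/ → [d] before /z/ (uvular → alveolar, matching alveolar); /ɢ/ → [ɟ] before /c/ (uvular → palatal, matching palatal) — only place changes, and always toward the following segment.
Since the segment that changes precedes the conditioning segment, the assimilation is regressive.

regressive place assimilation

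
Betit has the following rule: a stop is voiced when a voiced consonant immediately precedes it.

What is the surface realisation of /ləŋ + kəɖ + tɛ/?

/k/ is a voiceless velar stop. The preceding trigger /ŋ/ is voiced, so /k/ must become voiced as well.
Changing only its voicing to voiced gives [g] — the voiced velar stop.
The same rule applies at the second boundary: /t/ → [d] next to /ɖ/.

[ləŋgəɖdɛ]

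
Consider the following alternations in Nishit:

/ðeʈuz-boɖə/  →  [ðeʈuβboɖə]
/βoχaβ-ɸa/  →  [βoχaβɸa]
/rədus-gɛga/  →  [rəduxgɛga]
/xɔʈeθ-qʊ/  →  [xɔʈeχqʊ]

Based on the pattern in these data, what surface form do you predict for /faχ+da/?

The data show regressive place assimilation: /z/ → [β] before /b/; /s/ → [x] before /g/; /θ/ → [χ] before /q/. In each pair only place changes, matching the following consonant, while manner and voice stay constant.
No alternation appears in [βoχaβɸa]: there the adjacent consonants already agree in place (/β/ and /ɸ/ are both bilabial), so this form is consistent with the same rule.
/χ/ is a voiceless uvular fricative. The following trigger /d/ is alveolar, so /χ/ must become alveolar as well.
A voiceless alveolar fricative is [s], so the surface segment is [s].

[fasda]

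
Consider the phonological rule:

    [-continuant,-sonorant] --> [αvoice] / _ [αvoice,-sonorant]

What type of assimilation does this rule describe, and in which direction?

The shared variable α links the value of [voice] on the target to the same value on the neighbouring segment, so voicing is the feature that assimilates.
Since the environment is written after the underscore, the trigger follows the target; the direction is regressive.

regressive voicing assimilation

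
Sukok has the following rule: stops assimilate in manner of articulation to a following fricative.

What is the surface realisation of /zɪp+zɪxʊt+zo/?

The rule targets /p/ (voiceless bilabial stop), which sits before the trigger /z/ (fricative).
The voiceless bilabial fricative is [ɸ], so /p/ → [ɸ].
At the second juncture, /t/ likewise becomes [s] adjacent to /z/.

[zɪɸzɪxʊszo]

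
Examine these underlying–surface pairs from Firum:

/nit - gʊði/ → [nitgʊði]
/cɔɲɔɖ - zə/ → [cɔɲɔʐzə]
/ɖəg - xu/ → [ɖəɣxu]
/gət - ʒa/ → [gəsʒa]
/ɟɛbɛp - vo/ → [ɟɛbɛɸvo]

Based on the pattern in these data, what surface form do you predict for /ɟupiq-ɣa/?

[ɟupiχɣa]

The data show regressive manner assimilation: /ɖ/ → [ʐ] before /z/; /g/ → [ɣ] before /x/; /t/ → [s] before /ʒ/; /p/ → [ɸ] before /v/. In each pair only manner changes, matching the following consonant, while place and voice stay constant.
Nothing changes in [nitgʊði]: there the adjacent consonants already agree in manner (/t/ and /g/ are both stops), so this form is consistent with the same rule.
/q/ is a voiceless uvular stop. The following trigger /ɣ/ is a fricative, so /q/ must become a fricative as well.
A voiceless uvular fricative is [χ], so the surface segment is [χ].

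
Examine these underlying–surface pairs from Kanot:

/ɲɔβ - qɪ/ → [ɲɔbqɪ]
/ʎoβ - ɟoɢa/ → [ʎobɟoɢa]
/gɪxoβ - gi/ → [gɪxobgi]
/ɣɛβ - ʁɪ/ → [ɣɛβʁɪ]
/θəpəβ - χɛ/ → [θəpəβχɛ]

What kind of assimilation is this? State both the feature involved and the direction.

The segment that alternates is /β/, which surfaces as [b] when adjacent to /q/.
/β/ is a fricative while /q/ is a stop; the output [b] is a stop, matching the trigger — so the feature that spreads is manner.
Place and voice are unchanged, so the assimilation is partial, not total.
Checking the remaining alternations: /β/ → [b] before /ɟ/ (fricative → stop, matching a stop); /β/ → [b] before /g/ (fricative → stop, matching a stop) — only manner changes, and always toward the following segment.
Nothing changes in [ɣɛβʁɪ], [θəpəβχɛ]: there the adjacent consonants already agree in manner (/β/ and /ʁ/ are both fricatives; /β/ and /χ/ are both fricatives), so these forms are consistent with the same rule.
The trigger is the following segment, so the direction is regressive (anticipatory).

regressive manner assimilation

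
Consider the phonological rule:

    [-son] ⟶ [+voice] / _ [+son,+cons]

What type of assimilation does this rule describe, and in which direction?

regressive voicing assimilation

The structural change is [+voice], and the conditioning segment [+son,+cons] (a sonorant consonant) is itself voiced, so the target comes to share the voicing of its neighbour — voicing assimilation.
The conditioning segment sits to the right of the focus bar, meaning the trigger follows the segment that changes — regressive assimilation.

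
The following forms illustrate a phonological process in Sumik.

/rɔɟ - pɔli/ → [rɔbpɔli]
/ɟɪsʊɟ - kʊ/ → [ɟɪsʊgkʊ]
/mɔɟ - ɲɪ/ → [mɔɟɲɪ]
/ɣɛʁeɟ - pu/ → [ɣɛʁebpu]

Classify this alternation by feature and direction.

regressive place assimilation

Underlying /ɟ/ is realised as [b] next to /p/; /p/ itself does not change.
/ɟ/ is palatal while /p/ is bilabial; the output [b] is bilabial, matching the trigger — so the feature that spreads is place.
Manner and voice are unchanged, so the assimilation is partial, not total.
The other alternating form patterns the same way: /ɟ/ → [g] before /k/ (palatal → velar, matching velar) — only place changes, and always toward the following segment.
No alternation appears in [mɔɟɲɪ]: there the adjacent consonants already agree in place (/ɟ/ and /ɲ/ are both palatal), so this form is consistent with the same rule.
The trigger is the following segment, so the direction is regressive (anticipatory).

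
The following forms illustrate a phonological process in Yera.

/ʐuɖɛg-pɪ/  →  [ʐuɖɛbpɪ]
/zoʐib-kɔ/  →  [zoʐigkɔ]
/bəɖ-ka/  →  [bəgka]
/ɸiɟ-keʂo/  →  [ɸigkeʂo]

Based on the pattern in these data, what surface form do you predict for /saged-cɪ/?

The data show regressive place assimilation: /g/ → [b] before /p/; /b/ → [g] before /k/; /ɖ/ → [g] before /k/; /ɟ/ → [g] before /k/. In each pair only place changes, matching the following consonant, while manner and voice stay constant.
/d/ is a voiced alveolar stop. The following trigger /c/ is palatal, so /d/ must become palatal as well.
A voiced palatal stop is [ɟ], so the surface segment is [ɟ].

[sageɟcɪ]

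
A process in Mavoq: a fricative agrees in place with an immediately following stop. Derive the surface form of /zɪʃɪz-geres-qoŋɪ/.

/z/ is a voiced alveolar fricative. The following trigger /g/ is velar, so /z/ must become velar as well.
A voiced velar fricative is [ɣ], so the surface segment is [ɣ].
At the second juncture, /s/ likewise becomes [χ] adjacent to /q/.

[zɪʃɪɣgereχqoŋɪ]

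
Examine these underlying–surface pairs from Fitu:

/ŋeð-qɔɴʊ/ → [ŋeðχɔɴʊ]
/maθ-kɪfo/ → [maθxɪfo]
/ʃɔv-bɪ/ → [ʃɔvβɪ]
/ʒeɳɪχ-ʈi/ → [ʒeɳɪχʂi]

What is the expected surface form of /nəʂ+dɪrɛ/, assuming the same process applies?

The data show progressive manner assimilation: /q/ → [χ] after /ð/; /k/ → [x] after /θ/; /b/ → [β] after /v/; /ʈ/ → [ʂ] after /χ/. In each pair only manner changes, matching the preceding consonant, while place and voice stay constant.
The rule targets /d/ (voiced alveolar stop), which sits after the trigger /ʂ/ (fricative).
The voiced alveolar fricative is [z], so /d/ → [z].

[nəʂzɪrɛ]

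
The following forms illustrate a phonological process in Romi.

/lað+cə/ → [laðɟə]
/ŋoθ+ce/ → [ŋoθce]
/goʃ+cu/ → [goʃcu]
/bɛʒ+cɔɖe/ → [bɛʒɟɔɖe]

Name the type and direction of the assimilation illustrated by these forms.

progressive voicing assimilation

Comparing underlying and surface forms, /c/ → [ɟ] is the alternation; the neighbouring /ð/ is constant.
/c/ is voiceless while /ð/ is voiced; the output [ɟ] is voiced, matching the trigger — so the feature that spreads is voicing.
Place and manner are unchanged, so the assimilation is partial, not total.
The other alternating form patterns the same way: /c/ → [ɟ] after /ʒ/ (voiceless → voiced, matching voiced) — only voicing changes, and always toward the preceding segment.
No alternation appears in [ŋoθce], [goʃcu]: there the adjacent consonants already agree in voicing (/c/ and /θ/ are both voiceless; /c/ and /ʃ/ are both voiceless), so these forms are consistent with the same rule.
Since the segment that changes follows the conditioning segment, the assimilation is progressive.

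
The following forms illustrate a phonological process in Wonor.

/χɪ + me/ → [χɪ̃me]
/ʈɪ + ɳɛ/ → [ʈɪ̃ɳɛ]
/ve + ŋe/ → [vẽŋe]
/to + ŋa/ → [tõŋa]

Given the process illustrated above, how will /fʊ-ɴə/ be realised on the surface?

The data show regressive nasality assimilation (vowel nasalisation): /ɪ/ → [ɪ̃] before /m/; /ɪ/ → [ɪ̃] before /ɳ/; /e/ → [ẽ] before /ŋ/; /o/ → [õ] before /ŋ/ — a vowel is nasalised by an immediately following nasal consonant.
The vowel /ʊ/ is adjacent to the following nasal /ɴ/, so it acquires [+nasal] and surfaces as [ʊ̃].

[fʊ̃ɴə]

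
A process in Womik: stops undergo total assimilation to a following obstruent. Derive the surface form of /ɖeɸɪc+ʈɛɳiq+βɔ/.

[ɖeɸɪʈʈɛɳiββɔ]

/c/ is the segment targeted by the rule; it sits immediately before /ʈ/, so it assimilates completely and surfaces as [ʈ].
The same rule applies at the second boundary: /q/ → [β] next to /β/.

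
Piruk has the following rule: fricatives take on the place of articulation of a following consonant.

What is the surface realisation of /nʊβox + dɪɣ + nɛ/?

[nʊβosdɪznɛ]

/x/ is a voiceless velar fricative. The following trigger /d/ is alveolar, so /x/ must become alveolar as well.
A voiceless alveolar fricative is [s], so the surface segment is [s].
The same rule applies at the second boundary: /ɣ/ → [z] next to /n/.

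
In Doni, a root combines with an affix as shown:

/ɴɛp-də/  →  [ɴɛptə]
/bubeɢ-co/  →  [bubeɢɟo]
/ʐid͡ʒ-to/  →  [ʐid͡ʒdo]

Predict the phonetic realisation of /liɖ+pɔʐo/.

The data show progressive voicing assimilation: /d/ → [t] after /p/; /c/ → [ɟ] after /ɢ/; /t/ → [d] after /d͡ʒ/. In each pair only voicing changes, matching the preceding consonant, while place and manner stay constant.
The rule targets /p/ (voiceless bilabial stop), which sits after the trigger /ɖ/ (voiced).
A voiced bilabial stop is [b], so the surface segment is [b].

[liɖbɔʐo]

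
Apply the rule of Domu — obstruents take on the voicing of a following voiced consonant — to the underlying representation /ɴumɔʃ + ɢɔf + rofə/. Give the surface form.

[ɴumɔʒɢɔvrofə]

/ʃ/ is a voiceless postalveolar fricative. The following trigger /ɢ/ is voiced, so /ʃ/ must become voiced as well.
A voiced postalveolar fricative is [ʒ], so the surface segment is [ʒ].
The same rule applies at the second boundary: /f/ → [v] next to /r/.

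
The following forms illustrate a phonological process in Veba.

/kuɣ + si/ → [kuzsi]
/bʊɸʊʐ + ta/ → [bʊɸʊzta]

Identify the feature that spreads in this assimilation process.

The segment that alternates is /ɣ/, which surfaces as [z] when adjacent to /s/.
/ɣ/ is velar while /s/ is alveolar; the output [z] is alveolar, matching the trigger — so the feature that spreads is place.
Checking the remaining alternation: /ʐ/ → [z] before /t/ (retroflex → alveolar, matching alveolar) — only place changes, and always toward the following segment.

place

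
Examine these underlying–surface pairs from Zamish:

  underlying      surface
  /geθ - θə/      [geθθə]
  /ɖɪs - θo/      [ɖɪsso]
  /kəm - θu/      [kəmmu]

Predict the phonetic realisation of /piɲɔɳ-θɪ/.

[piɲɔɳɳɪ]

The data show progressive total assimilation (/θ/ → [s] after /s/; /θ/ → [m] after /m/): in every case the target segment becomes identical to its preceding neighbour, copying more than a single feature.
In [geθθə] the two consonants at the boundary are already identical (/θ/ + /θ/), so the rule applies vacuously and nothing changes.
/θ/ is the segment targeted by the rule; it sits immediately after /ɳ/, so it assimilates completely and surfaces as [ɳ].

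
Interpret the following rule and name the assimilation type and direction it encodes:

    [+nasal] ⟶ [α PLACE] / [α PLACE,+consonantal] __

progressive place assimilation

The shared variable α links the value of the place features (abbreviated [PLACE]) on the target to the same value on the neighbouring segment, so place is the feature that assimilates.
The conditioning segment sits to the left of the focus bar, meaning the trigger precedes the segment that changes — progressive assimilation.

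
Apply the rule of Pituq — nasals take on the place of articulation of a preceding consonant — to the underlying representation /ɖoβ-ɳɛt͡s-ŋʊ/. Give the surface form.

[ɖoβmɛt͡snʊ]

The rule targets /ɳ/ (voiced retroflex nasal), which sits after the trigger /β/ (bilabial).
The voiced bilabial nasal is [m], so /ɳ/ → [m].
The same rule applies at the second boundary: /ŋ/ → [n] next to /t͡s/.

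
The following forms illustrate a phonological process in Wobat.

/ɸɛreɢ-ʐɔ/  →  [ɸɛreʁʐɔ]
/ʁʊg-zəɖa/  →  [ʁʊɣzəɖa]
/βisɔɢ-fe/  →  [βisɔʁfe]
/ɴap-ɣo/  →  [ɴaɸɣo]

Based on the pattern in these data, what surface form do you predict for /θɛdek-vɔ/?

The data show regressive manner assimilation: /ɢ/ → [ʁ] before /ʐ/; /g/ → [ɣ] before /z/; /ɢ/ → [ʁ] before /f/; /p/ → [ɸ] before /ɣ/. In each pair only manner changes, matching the following consonant, while place and voice stay constant.
/k/ is a voiceless velar stop. The following trigger /v/ is a fricative, so /k/ must become a fricative as well.
Changing only its manner to fricative gives [x] — the voiceless velar fricative.

[θɛdexvɔ]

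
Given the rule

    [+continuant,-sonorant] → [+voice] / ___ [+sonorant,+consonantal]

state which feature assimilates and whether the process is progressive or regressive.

The structural change is [+voice], and the conditioning segment [+sonorant,+consonantal] (a sonorant consonant) is itself voiced, so the target comes to share the voicing of its neighbour — voicing assimilation.
Since the environment is written after the underscore, the trigger follows the target; the direction is regressive.

regressive voicing assimilation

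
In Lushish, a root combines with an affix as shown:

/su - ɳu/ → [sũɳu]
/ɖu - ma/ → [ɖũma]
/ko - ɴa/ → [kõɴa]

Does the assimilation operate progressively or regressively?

The vowel /u/ surfaces as nasalised [ũ] next to the following nasal /ɳ/ — it has acquired the [+nasal] feature of its neighbour.
The other forms show the same pattern: /u/ → [ũ] before /m/; /o/ → [õ] before /ɴ/ — each time a vowel is nasalised next to a following nasal.
Because the conditioning nasal is to the right of the vowel that changes, the process is regressive (anticipatory).

regressive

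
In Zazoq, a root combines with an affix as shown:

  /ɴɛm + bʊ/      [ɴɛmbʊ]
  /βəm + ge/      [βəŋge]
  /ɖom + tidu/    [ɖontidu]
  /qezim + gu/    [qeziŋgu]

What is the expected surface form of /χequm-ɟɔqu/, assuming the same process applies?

[χequɲɟɔqu]

The data show regressive place assimilation: /m/ → [ŋ] before /g/; /m/ → [n] before /t/. In each pair only place changes, matching the following consonant, while manner and voice stay constant.
No alternation appears in [ɴɛmbʊ]: there the adjacent consonants already agree in place (/m/ and /b/ are both bilabial), so this form is consistent with the same rule.
The rule targets /m/ (voiced bilabial nasal), which sits before the trigger /ɟ/ (palatal).
The voiced palatal nasal is [ɲ], so /m/ → [ɲ].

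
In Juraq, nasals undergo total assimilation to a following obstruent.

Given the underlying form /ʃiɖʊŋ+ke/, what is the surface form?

[ʃiɖʊkke]

/ŋ/ is the segment targeted by the rule; it sits immediately before /k/, so it assimilates completely and surfaces as [k].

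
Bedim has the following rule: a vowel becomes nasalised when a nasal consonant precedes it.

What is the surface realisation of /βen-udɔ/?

The vowel /u/ is adjacent to the preceding nasal /n/, so it acquires [+nasal] and surfaces as [ũ].

[βenũdɔ]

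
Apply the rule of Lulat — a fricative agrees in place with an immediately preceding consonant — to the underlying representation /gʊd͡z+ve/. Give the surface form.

/v/ is a voiced labiodental fricative. The preceding trigger /d͡z/ is alveolar, so /v/ must become alveolar as well.
The voiced alveolar fricative is [z], so /v/ → [z].

[gʊd͡zze]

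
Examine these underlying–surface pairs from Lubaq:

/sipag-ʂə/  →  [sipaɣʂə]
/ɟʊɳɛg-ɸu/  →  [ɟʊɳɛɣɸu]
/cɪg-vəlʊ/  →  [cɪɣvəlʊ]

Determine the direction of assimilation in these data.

regressive

The segment that alternates is /g/, which surfaces as [ɣ] when adjacent to /ʂ/.
The change stop → fricative matches the manner of the following /ʂ/, identifying this as manner assimilation.
Checking the remaining alternations: /g/ → [ɣ] before /ɸ/ (stop → fricative, matching a fricative); /g/ → [ɣ] before /v/ (stop → fricative, matching a fricative) — only manner changes, and always toward the following segment.
The trigger is the following segment, so the direction is regressive (anticipatory).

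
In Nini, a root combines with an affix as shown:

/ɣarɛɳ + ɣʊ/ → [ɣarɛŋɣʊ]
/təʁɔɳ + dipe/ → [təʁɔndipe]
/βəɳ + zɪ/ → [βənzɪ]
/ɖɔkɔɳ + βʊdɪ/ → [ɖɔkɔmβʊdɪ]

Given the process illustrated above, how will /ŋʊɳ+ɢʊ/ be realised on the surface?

[ŋʊɴɢʊ]

The data show regressive place assimilation: /ɳ/ → [ŋ] before /ɣ/; /ɳ/ → [n] before /d/; /ɳ/ → [n] before /z/; /ɳ/ → [m] before /β/. In each pair only place changes, matching the following consonant, while manner and voice stay constant.
The rule targets /ɳ/ (voiced retroflex nasal), which sits before the trigger /ɢ/ (uvular).
The voiced uvular nasal is [ɴ], so /ɳ/ → [ɴ].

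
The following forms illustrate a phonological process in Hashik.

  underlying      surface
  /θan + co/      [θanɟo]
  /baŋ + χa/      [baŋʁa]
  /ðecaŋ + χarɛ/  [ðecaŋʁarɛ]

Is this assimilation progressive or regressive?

The segment that alternates is /c/, which surfaces as [ɟ] when adjacent to /n/.
The change voiceless → voiced matches the voicing of the preceding /n/, identifying this as voicing assimilation.
The other alternating form patterns the same way: /χ/ → [ʁ] after /ŋ/ (voiceless → voiced, matching voiced) — only voicing changes, and always toward the preceding segment.
Since the segment that changes follows the conditioning segment, the assimilation is progressive.

progressive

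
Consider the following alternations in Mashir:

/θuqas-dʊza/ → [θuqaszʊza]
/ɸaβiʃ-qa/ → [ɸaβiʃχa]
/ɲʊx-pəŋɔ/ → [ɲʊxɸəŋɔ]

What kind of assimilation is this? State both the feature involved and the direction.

The segment that alternates is /d/, which surfaces as [z] when adjacent to /s/.
The change stop → fricative matches the manner of the preceding /s/, identifying this as manner assimilation.
Place and voice are unchanged, so the assimilation is partial, not total.
The other alternating forms pattern the same way: /q/ → [χ] after /ʃ/ (stop → fricative, matching a fricative); /p/ → [ɸ] after /x/ (stop → fricative, matching a fricative) — only manner changes, and always toward the preceding segment.
The trigger is the preceding segment, so the direction is progressive (perseverative).

progressive manner assimilation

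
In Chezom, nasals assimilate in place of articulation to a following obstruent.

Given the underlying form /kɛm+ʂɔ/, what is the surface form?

[kɛɳʂɔ]

The rule targets /m/ (voiced bilabial nasal), which sits before the trigger /ʂ/ (retroflex).
The voiced retroflex nasal is [ɳ], so /m/ → [ɳ].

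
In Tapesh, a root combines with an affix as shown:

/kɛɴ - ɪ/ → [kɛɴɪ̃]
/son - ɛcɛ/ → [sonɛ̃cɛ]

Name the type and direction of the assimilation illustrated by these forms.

progressive nasality assimilation (vowel nasalisation)

The vowel /ɪ/ surfaces as nasalised [ɪ̃] next to the preceding nasal /ɴ/ — it has acquired the [+nasal] feature of its neighbour.
Likewise in the remaining data: /ɛ/ → [ɛ̃] after /n/ — each time a vowel is nasalised next to a preceding nasal.
Because the conditioning nasal is to the left of the vowel that changes, the process is progressive (perseverative).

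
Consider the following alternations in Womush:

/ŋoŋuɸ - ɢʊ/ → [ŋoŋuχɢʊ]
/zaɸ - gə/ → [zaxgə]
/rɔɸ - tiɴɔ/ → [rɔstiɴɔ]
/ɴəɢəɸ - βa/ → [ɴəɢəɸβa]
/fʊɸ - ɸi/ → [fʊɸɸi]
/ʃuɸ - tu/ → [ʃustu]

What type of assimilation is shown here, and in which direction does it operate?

The segment that alternates is /ɸ/, which surfaces as [χ] when adjacent to /ɢ/.
The change bilabial → uvular matches the place of the following /ɢ/, identifying this as place assimilation.
Manner and voice are unchanged, so the assimilation is partial, not total.
The same holds elsewhere in the data: /ɸ/ → [x] before /g/ (bilabial → velar, matching velar); /ɸ/ → [s] before /t/ (bilabial → alveolar, matching alveolar) — only place changes, and always toward the following segment.
Nothing changes in [ɴəɢəɸβa], [fʊɸɸi]: there the adjacent consonants already agree in place (/ɸ/ and /β/ are both bilabial; /ɸ/ and /ɸ/ are both bilabial), so these forms are consistent with the same rule.
Since the segment that changes precedes the conditioning segment, the assimilation is regressive.

regressive place assimilation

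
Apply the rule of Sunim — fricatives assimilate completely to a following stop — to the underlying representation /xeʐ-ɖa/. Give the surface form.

/ʐ/ is the segment targeted by the rule; it sits immediately before /ɖ/, so it assimilates completely and surfaces as [ɖ].

[xeɖɖa]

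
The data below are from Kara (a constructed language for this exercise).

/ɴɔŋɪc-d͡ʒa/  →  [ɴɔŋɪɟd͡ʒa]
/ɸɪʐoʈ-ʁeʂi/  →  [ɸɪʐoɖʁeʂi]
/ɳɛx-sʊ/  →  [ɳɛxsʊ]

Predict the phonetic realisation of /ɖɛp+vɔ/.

[ɖɛbvɔ]

The data show regressive voicing assimilation: /c/ → [ɟ] before /d͡ʒ/; /ʈ/ → [ɖ] before /ʁ/. In each pair only voicing changes, matching the following consonant, while place and manner stay constant.
No alternation appears in [ɳɛxsʊ]: there the adjacent consonants already agree in voicing (/x/ and /s/ are both voiceless), so this form is consistent with the same rule.
The rule targets /p/ (voiceless bilabial stop), which sits before the trigger /v/ (voiced).
A voiced bilabial stop is [b], so the surface segment is [b].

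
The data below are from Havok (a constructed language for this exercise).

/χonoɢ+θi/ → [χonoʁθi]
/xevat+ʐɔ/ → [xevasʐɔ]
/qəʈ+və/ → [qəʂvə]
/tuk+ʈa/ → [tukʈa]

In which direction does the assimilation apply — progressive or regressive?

The segment that alternates is /ɢ/, which surfaces as [ʁ] when adjacent to /θ/.
/ɢ/ is a stop while /θ/ is a fricative; the output [ʁ] is a fricative, matching the trigger — so the feature that spreads is manner.
Checking the remaining alternations: /t/ → [s] before /ʐ/ (stop → fricative, matching a fricative); /ʈ/ → [ʂ] before /v/ (stop → fricative, matching a fricative) — only manner changes, and always toward the following segment.
No alternation appears in [tukʈa]: there the adjacent consonants already agree in manner (/k/ and /ʈ/ are both stops), so this form is consistent with the same rule.
Since the segment that changes precedes the conditioning segment, the assimilation is regressive.

regressive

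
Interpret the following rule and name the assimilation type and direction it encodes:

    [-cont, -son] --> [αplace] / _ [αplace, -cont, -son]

regressive place assimilation

The shared variable α links the value of the place features (abbreviated [place]) on the target to the same value on the neighbouring segment, so place is the feature that assimilates.
Since the environment is written after the underscore, the trigger follows the target; the direction is regressive.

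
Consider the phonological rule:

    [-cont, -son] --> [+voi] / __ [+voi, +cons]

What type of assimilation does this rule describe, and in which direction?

regressive voicing assimilation

The target ([-cont, -son], stops) acquires [+voi] next to a voiced consonant ([+voi, +cons]) — it takes on the voicing of its neighbour, so the feature that spreads is voicing.
Since the environment is written after the underscore, the trigger follows the target; the direction is regressive.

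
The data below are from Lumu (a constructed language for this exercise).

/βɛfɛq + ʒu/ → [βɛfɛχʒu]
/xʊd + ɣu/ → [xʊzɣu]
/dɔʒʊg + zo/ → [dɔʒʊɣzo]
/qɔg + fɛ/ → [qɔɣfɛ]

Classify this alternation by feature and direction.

Comparing underlying and surface forms, /q/ → [χ] is the alternation; the neighbouring /ʒ/ is constant.
The change stop → fricative matches the manner of the following /ʒ/, identifying this as manner assimilation.
Place and voice are unchanged, so the assimilation is partial, not total.
The other alternating forms pattern the same way: /d/ → [z] before /ɣ/ (stop → fricative, matching a fricative); /g/ → [ɣ] before /z/ (stop → fricative, matching a fricative); /g/ → [ɣ] before /f/ (stop → fricative, matching a fricative) — only manner changes, and always toward the following segment.
Since the segment that changes precedes the conditioning segment, the assimilation is regressive.

regressive manner assimilation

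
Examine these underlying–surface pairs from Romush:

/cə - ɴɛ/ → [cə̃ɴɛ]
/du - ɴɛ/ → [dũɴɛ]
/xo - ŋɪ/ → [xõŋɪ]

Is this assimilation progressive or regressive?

regressive

The vowel /ə/ surfaces as nasalised [ə̃] next to the following nasal /ɴ/ — it has acquired the [+nasal] feature of its neighbour.
The other forms show the same pattern: /u/ → [ũ] before /ɴ/; /o/ → [õ] before /ŋ/ — each time a vowel is nasalised next to a following nasal.
Because the conditioning nasal is to the right of the vowel that changes, the process is regressive (anticipatory).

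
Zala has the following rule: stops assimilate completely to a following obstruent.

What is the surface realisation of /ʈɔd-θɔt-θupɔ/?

[ʈɔθθɔθθupɔ]

/d/ is the segment targeted by the rule; it sits immediately before /θ/, so it assimilates completely and surfaces as [θ].
At the second juncture, /t/ likewise becomes [θ] adjacent to /θ/.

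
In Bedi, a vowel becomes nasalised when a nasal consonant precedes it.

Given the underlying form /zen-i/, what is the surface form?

[zenĩ]

/i/ sits next to the nasal /n/ and is therefore nasalised to [ĩ].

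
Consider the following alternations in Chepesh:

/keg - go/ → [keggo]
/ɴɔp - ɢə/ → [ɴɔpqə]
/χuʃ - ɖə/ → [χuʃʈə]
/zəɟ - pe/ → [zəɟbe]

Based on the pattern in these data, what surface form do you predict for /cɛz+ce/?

[cɛzɟe]

The data show progressive voicing assimilation: /ɢ/ → [q] after /p/; /ɖ/ → [ʈ] after /ʃ/; /p/ → [b] after /ɟ/. In each pair only voicing changes, matching the preceding consonant, while place and manner stay constant.
No alternation appears in [keggo]: there the adjacent consonants already agree in voicing (/g/ and /g/ are both voiced), so this form is consistent with the same rule.
/c/ is a voiceless palatal stop. The preceding trigger /z/ is voiced, so /c/ must become voiced as well.
A voiced palatal stop is [ɟ], so the surface segment is [ɟ].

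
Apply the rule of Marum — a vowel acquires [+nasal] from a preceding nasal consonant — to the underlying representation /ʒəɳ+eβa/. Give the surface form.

The vowel /e/ is adjacent to the preceding nasal /ɳ/, so it acquires [+nasal] and surfaces as [ẽ].

[ʒəɳẽβa]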